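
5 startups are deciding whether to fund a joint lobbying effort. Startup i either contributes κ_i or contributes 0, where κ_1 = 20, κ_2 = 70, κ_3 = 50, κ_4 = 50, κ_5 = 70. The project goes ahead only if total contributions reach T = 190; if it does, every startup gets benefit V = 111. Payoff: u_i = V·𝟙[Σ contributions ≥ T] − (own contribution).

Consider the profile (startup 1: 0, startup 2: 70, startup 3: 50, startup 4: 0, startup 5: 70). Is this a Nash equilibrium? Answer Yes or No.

Total = 190 ≥ 190: provided.
Startup 1 (pledges 0, payoff 111): pledging 20 → total 210, payoff 91. No gain.
Startup 2 (pledges 70, payoff 41): dropping to 0 → total 120, payoff 0. No gain.
Startup 3 (pledges 50, payoff 61): dropping to 0 → total 140, payoff 0. No gain.
Startup 4 (pledges 0, payoff 111): pledging 50 → total 240, payoff 61. No gain.
Startup 5 (pledges 70, payoff 41): dropping to 0 → total 120, payoff 0. No gain.

Yes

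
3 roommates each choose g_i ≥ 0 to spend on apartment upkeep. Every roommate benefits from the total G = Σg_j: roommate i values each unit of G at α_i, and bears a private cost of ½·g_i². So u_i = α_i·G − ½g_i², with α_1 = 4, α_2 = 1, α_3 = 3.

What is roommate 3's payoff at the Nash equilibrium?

19.5

Roommate i's FOC: ∂u_i/∂g_i = α_i − g_i = 0, so g_i* = α_i.
NE contributions = (4, 1, 3); G = 8.
u_3 = α_3·G − ½·(g_3)² = 3·8 − ½·3² = 19.5.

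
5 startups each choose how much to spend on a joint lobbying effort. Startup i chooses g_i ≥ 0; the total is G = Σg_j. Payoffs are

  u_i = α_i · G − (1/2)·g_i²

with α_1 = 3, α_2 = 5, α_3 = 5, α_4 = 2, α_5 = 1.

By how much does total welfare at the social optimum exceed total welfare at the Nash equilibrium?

416

Startup i's FOC: ∂u_i/∂g_i = α_i − g_i = 0, so g_i* = α_i.
NE contributions = (3, 5, 5, 2, 1); G = 16.
W^NE = (Σα)·G − ½Σα_i² = 16² − ½·64 = 224.
Planner sets g_i = Σα_j = 16 for every i, so G^SO = 5·16 = 80.
W^SO = (Σα)·G^SO − ½·5·(Σα)² = (5/2)·16² = 640.
Deadweight loss = W^SO − W^NE = 416.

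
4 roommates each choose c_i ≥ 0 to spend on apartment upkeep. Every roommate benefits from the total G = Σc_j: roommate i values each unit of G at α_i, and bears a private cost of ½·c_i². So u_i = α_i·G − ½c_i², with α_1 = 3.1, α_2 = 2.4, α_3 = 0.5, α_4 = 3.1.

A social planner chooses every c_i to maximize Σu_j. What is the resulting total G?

Planner FOC: ∂(Σu_j)/∂c_i = (Σα_j) − c_i = 0, so c_i^SO = Σα_j = 9.1 for every i; G^SO = 36.4.

36.4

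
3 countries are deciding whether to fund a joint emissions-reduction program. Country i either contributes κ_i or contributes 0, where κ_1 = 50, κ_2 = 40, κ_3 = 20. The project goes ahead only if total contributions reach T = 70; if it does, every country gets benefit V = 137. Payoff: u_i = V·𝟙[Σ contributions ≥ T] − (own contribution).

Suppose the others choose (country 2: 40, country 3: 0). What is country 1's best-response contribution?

Others' total = 40. Contributing 50 brings total to 90 ≥ 70: gain V − κ_1 = 87.
Best response: 50.

50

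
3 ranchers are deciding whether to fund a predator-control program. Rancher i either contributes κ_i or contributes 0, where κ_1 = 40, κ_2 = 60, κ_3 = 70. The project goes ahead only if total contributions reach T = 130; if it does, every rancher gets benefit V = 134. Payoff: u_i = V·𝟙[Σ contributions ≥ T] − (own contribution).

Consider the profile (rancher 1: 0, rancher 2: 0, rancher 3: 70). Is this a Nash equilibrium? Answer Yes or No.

Total = 70 < 130: not provided.
Rancher 1 (pledges 0, payoff 0): pledging 40 → total 110, payoff -40. No gain.
Rancher 2 (pledges 0, payoff 0): pledging 60 → total 130, payoff 74. Profitable deviation.

No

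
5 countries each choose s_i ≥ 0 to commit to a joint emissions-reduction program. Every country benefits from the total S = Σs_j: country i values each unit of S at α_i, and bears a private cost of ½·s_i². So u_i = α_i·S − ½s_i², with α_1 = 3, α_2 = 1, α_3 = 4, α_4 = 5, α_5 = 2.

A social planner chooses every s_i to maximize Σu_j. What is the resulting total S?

Planner FOC: ∂(Σu_j)/∂s_i = (Σα_j) − s_i = 0, so s_i^SO = Σα_j = 15 for every i; S^SO = 75.

75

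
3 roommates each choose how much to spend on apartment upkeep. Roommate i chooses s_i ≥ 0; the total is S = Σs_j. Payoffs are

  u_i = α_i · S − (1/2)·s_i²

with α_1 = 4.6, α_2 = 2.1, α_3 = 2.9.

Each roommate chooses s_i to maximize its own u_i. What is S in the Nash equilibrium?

Roommate i's FOC: ∂u_i/∂s_i = α_i − s_i = 0, so s_i* = α_i.
NE contributions = (4.6, 2.1, 2.9); S = 9.6.

9.6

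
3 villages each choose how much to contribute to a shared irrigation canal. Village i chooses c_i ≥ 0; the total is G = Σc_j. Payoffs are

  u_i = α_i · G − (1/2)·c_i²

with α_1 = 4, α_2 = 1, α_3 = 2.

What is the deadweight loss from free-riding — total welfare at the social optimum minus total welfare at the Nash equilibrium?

Village i's FOC: ∂u_i/∂c_i = α_i − c_i = 0, so c_i* = α_i.
NE contributions = (4, 1, 2); G = 7.
W^NE = (Σα)·G − ½Σα_i² = 7² − ½·21 = 38.5.
Planner sets c_i = Σα_j = 7 for every i, so G^SO = 3·7 = 21.
W^SO = (Σα)·G^SO − ½·3·(Σα)² = (3/2)·7² = 73.5.
Deadweight loss = W^SO − W^NE = 35.

35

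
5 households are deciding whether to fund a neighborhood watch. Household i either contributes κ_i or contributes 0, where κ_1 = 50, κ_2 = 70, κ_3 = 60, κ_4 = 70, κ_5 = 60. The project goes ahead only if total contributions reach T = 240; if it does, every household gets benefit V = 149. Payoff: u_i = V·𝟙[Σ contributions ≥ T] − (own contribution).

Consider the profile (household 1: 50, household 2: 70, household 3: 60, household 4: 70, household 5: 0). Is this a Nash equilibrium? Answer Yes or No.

Total = 250 ≥ 240: provided.
Household 1 (pledges 50, payoff 99): dropping to 0 → total 200, payoff 0. No gain.
Household 2 (pledges 70, payoff 79): dropping to 0 → total 180, payoff 0. No gain.
Household 3 (pledges 60, payoff 89): dropping to 0 → total 190, payoff 0. No gain.
Household 4 (pledges 70, payoff 79): dropping to 0 → total 180, payoff 0. No gain.
Household 5 (pledges 0, payoff 149): pledging 60 → total 310, payoff 89. No gain.

Yes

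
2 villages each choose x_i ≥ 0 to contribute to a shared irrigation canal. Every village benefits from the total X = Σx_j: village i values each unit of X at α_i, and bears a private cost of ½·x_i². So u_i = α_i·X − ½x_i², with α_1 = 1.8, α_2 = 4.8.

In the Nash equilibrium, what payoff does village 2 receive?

20.16

Village i's FOC: ∂u_i/∂x_i = α_i − x_i = 0, so x_i* = α_i.
NE contributions = (1.8, 4.8); X = 6.6.
u_2 = α_2·X − ½·(x_2)² = 4.8·6.6 − ½·4.8² = 20.16.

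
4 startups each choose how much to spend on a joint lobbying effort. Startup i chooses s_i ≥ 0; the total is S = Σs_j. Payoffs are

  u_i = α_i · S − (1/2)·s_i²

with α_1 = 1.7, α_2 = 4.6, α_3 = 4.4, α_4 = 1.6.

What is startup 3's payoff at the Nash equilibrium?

44.44

Startup i's FOC: ∂u_i/∂s_i = α_i − s_i = 0, so s_i* = α_i.
NE contributions = (1.7, 4.6, 4.4, 1.6); S = 12.3.
u_3 = α_3·S − ½·(s_3)² = 4.4·12.3 − ½·4.4² = 44.44.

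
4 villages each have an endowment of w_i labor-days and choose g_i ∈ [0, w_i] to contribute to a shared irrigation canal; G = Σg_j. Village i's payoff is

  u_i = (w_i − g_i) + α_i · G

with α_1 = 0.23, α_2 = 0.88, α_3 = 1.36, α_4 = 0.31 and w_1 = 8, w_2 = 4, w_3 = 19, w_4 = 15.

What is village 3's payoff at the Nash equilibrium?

∂u_i/∂g_i = α_i − 1, so village i contributes w_i if α_i > 1, else 0.
α_i > 1 for i ∈ {3}; NE contributions (0, 0, 19, 0), G = 19.
u_3 = (19 − 19) + 1.36·19 = 25.84.

25.84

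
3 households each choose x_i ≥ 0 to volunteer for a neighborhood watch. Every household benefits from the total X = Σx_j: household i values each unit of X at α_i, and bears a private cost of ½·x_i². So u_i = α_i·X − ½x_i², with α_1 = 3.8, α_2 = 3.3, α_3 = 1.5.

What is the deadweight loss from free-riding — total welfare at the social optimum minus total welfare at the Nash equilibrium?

Household i's FOC: ∂u_i/∂x_i = α_i − x_i = 0, so x_i* = α_i.
NE contributions = (3.8, 3.3, 1.5); X = 8.6.
W^NE = (Σα)·X − ½Σα_i² = 8.6² − ½·27.58 = 60.17.
Planner sets x_i = Σα_j = 8.6 for every i, so X^SO = 3·8.6 = 25.8.
W^SO = (Σα)·X^SO − ½·3·(Σα)² = (3/2)·8.6² = 110.94.
Deadweight loss = W^SO − W^NE = 50.77.

50.77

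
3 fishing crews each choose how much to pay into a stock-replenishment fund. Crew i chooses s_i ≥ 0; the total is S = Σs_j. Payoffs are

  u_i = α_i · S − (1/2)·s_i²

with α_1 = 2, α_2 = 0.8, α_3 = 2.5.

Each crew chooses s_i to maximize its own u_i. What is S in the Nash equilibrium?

Crew i's FOC: ∂u_i/∂s_i = α_i − s_i = 0, so s_i* = α_i.
NE contributions = (2, 0.8, 2.5); S = 5.3.

5.3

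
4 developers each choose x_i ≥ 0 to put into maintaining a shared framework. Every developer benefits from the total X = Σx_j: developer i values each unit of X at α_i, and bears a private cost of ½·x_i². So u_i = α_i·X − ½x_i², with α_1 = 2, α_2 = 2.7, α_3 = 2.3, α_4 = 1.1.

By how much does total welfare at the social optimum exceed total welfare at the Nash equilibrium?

Developer i's FOC: ∂u_i/∂x_i = α_i − x_i = 0, so x_i* = α_i.
NE contributions = (2, 2.7, 2.3, 1.1); X = 8.1.
W^NE = (Σα)·X − ½Σα_i² = 8.1² − ½·17.79 = 56.715.
Planner sets x_i = Σα_j = 8.1 for every i, so X^SO = 4·8.1 = 32.4.
W^SO = (Σα)·X^SO − ½·4·(Σα)² = (4/2)·8.1² = 131.22.
Deadweight loss = W^SO − W^NE = 74.505.

74.505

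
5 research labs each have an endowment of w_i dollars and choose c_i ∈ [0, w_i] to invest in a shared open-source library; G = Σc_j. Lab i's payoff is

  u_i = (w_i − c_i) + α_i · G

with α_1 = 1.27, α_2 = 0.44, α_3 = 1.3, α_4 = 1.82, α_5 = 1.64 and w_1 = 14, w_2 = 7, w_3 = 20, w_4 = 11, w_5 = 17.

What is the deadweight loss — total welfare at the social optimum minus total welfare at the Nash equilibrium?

38.29

∂u_i/∂c_i = α_i − 1, so lab i contributes w_i if α_i > 1, else 0.
α_i > 1 for i ∈ {1, 3, 4, 5}; NE contributions (14, 0, 20, 11, 17), G = 62.
W^NE = Σw_i − G^NE + (Σα_i)·G^NE = 69 + 5.47·62 = 408.14.
Planner: ∂(Σu_j)/∂c_i = Σα_j − 1 = 5.47 > 0, so everyone contributes w_i; G^SO = 69, W^SO = 69 + 5.47·69 = 446.43.
Deadweight loss = 38.29.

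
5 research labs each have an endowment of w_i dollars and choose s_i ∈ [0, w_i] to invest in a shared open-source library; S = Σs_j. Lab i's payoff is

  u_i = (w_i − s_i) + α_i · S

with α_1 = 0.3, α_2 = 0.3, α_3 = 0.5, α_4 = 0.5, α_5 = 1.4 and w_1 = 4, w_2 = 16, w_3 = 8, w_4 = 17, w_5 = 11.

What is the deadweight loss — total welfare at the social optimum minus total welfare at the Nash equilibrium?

90

∂u_i/∂s_i = α_i − 1, so lab i contributes w_i if α_i > 1, else 0.
α_i > 1 for i ∈ {5}; NE contributions (0, 0, 0, 0, 11), S = 11.
W^NE = Σw_i − S^NE + (Σα_i)·S^NE = 56 + 2·11 = 78.
Planner: ∂(Σu_j)/∂s_i = Σα_j − 1 = 2 > 0, so everyone contributes w_i; S^SO = 56, W^SO = 56 + 2·56 = 168.
Deadweight loss = 90.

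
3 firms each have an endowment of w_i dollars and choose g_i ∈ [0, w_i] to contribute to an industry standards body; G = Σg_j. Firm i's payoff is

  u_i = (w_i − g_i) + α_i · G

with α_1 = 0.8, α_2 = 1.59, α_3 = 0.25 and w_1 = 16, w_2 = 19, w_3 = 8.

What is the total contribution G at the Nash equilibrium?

∂u_i/∂g_i = α_i − 1, so firm i contributes w_i if α_i > 1, else 0.
α_i > 1 for i ∈ {2}; NE contributions (0, 19, 0), G = 19.

19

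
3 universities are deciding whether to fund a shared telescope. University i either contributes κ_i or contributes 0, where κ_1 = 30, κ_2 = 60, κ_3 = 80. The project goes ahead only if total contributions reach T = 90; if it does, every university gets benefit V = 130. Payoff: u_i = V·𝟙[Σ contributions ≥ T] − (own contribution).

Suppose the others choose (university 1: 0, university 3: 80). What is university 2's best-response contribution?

Others' total = 80. Contributing 60 brings total to 140 ≥ 90: gain V − κ_2 = 70.
Best response: 60.

60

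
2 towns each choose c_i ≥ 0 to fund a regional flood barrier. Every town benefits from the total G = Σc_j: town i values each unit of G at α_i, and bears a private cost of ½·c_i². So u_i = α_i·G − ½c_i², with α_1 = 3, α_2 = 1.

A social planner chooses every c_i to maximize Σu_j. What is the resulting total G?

8

Planner FOC: ∂(Σu_j)/∂c_i = (Σα_j) − c_i = 0, so c_i^SO = Σα_j = 4 for every i; G^SO = 8.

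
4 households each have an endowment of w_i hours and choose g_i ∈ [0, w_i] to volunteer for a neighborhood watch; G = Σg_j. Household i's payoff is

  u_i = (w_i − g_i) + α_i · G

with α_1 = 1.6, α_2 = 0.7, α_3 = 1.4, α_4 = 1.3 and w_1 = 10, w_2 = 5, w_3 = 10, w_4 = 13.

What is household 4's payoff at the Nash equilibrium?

∂u_i/∂g_i = α_i − 1, so household i contributes w_i if α_i > 1, else 0.
α_i > 1 for i ∈ {1, 3, 4}; NE contributions (10, 0, 10, 13), G = 33.
u_4 = (13 − 13) + 1.3·33 = 42.9.

42.9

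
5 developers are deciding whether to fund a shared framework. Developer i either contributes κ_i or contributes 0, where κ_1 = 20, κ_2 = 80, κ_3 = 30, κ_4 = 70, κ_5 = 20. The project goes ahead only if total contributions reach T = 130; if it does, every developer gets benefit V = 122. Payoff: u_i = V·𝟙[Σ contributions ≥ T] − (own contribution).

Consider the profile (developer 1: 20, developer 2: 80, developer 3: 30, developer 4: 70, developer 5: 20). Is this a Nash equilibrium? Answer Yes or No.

Total = 220 ≥ 130: provided.
Developer 1 (pledges 20, payoff 102): dropping to 0 → total 200, payoff 122. Profitable deviation.

No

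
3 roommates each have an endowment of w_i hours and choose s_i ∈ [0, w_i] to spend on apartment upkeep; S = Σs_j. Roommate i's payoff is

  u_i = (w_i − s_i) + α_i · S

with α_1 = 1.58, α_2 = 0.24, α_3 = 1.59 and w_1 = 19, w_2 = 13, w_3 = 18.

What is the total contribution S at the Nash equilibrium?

∂u_i/∂s_i = α_i − 1, so roommate i contributes w_i if α_i > 1, else 0.
α_i > 1 for i ∈ {1, 3}; NE contributions (19, 0, 18), S = 37.

37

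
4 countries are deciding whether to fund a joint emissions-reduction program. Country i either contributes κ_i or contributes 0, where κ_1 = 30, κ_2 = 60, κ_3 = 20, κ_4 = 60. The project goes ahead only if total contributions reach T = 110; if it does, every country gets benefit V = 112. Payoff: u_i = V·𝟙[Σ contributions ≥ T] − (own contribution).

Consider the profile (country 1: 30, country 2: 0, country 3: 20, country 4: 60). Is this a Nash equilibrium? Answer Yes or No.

Yes

Total = 110 ≥ 110: provided.
Country 1 (pledges 30, payoff 82): dropping to 0 → total 80, payoff 0. No gain.
Country 2 (pledges 0, payoff 112): pledging 60 → total 170, payoff 52. No gain.
Country 3 (pledges 20, payoff 92): dropping to 0 → total 90, payoff 0. No gain.
Country 4 (pledges 60, payoff 52): dropping to 0 → total 50, payoff 0. No gain.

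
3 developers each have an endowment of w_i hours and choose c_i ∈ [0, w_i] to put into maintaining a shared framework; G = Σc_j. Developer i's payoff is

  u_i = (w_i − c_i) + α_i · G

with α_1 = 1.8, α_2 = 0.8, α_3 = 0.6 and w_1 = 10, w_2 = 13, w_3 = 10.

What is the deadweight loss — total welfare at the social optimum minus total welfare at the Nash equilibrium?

50.6

∂u_i/∂c_i = α_i − 1, so developer i contributes w_i if α_i > 1, else 0.
α_i > 1 for i ∈ {1}; NE contributions (10, 0, 0), G = 10.
W^NE = Σw_i − G^NE + (Σα_i)·G^NE = 33 + 2.2·10 = 55.
Planner: ∂(Σu_j)/∂c_i = Σα_j − 1 = 2.2 > 0, so everyone contributes w_i; G^SO = 33, W^SO = 33 + 2.2·33 = 105.6.
Deadweight loss = 50.6.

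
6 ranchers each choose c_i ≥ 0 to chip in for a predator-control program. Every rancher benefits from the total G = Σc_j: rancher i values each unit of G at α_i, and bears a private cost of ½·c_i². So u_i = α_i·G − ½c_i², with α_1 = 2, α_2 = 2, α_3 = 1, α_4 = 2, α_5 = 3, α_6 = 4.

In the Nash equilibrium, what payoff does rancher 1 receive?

26

Rancher i's FOC: ∂u_i/∂c_i = α_i − c_i = 0, so c_i* = α_i.
NE contributions = (2, 2, 1, 2, 3, 4); G = 14.
u_1 = α_1·G − ½·(c_1)² = 2·14 − ½·2² = 26.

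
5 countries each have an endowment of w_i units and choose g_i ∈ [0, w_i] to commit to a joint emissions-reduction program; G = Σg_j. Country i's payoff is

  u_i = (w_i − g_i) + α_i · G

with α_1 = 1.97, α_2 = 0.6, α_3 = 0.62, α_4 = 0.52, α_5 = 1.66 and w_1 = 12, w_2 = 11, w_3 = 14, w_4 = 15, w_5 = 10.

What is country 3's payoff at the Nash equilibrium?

∂u_i/∂g_i = α_i − 1, so country i contributes w_i if α_i > 1, else 0.
α_i > 1 for i ∈ {1, 5}; NE contributions (12, 0, 0, 0, 10), G = 22.
u_3 = (14 − 0) + 0.62·22 = 27.64.

27.64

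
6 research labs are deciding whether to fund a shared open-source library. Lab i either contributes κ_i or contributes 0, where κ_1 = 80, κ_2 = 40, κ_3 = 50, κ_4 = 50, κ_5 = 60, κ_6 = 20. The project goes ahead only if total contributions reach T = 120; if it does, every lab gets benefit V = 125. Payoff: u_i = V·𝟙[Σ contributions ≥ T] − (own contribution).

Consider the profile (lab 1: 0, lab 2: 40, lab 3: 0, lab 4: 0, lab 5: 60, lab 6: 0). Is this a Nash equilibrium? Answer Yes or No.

Total = 100 < 120: not provided.
Lab 1 (pledges 0, payoff 0): pledging 80 → total 180, payoff 45. Profitable deviation.

No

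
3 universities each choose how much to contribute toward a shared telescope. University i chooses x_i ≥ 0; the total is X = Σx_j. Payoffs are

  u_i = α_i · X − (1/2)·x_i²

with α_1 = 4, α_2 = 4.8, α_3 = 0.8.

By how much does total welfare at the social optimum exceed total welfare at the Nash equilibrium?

65.92

University i's FOC: ∂u_i/∂x_i = α_i − x_i = 0, so x_i* = α_i.
NE contributions = (4, 4.8, 0.8); X = 9.6.
W^NE = (Σα)·X − ½Σα_i² = 9.6² − ½·39.68 = 72.32.
Planner sets x_i = Σα_j = 9.6 for every i, so X^SO = 3·9.6 = 28.8.
W^SO = (Σα)·X^SO − ½·3·(Σα)² = (3/2)·9.6² = 138.24.
Deadweight loss = W^SO − W^NE = 65.92.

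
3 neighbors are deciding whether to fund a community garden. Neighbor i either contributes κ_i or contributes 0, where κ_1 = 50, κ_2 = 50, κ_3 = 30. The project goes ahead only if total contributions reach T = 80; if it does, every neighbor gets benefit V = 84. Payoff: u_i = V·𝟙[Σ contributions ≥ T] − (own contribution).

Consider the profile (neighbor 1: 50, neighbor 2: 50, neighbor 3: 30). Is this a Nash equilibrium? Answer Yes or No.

Total = 130 ≥ 80: provided.
Neighbor 1 (pledges 50, payoff 34): dropping to 0 → total 80, payoff 84. Profitable deviation.

No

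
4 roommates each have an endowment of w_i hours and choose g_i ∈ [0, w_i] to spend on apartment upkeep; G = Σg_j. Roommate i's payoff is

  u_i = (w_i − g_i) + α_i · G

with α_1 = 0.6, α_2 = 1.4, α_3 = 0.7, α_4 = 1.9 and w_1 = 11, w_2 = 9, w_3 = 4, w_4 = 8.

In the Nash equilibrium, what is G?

17

∂u_i/∂g_i = α_i − 1, so roommate i contributes w_i if α_i > 1, else 0.
α_i > 1 for i ∈ {2, 4}; NE contributions (0, 9, 0, 8), G = 17.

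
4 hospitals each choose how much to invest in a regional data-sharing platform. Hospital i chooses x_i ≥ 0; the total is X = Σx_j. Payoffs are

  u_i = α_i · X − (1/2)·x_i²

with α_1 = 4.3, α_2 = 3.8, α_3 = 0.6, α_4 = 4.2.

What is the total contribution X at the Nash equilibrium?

12.9

Hospital i's FOC: ∂u_i/∂x_i = α_i − x_i = 0, so x_i* = α_i.
NE contributions = (4.3, 3.8, 0.6, 4.2); X = 12.9.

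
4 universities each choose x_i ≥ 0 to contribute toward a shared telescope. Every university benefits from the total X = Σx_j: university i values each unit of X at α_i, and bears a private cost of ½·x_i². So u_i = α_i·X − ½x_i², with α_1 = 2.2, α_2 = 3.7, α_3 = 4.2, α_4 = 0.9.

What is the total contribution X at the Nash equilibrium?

11

University i's FOC: ∂u_i/∂x_i = α_i − x_i = 0, so x_i* = α_i.
NE contributions = (2.2, 3.7, 4.2, 0.9); X = 11.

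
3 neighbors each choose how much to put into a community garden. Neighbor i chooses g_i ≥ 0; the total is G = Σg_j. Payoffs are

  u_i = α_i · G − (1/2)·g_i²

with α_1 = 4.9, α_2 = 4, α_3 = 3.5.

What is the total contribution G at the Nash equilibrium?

12.4

Neighbor i's FOC: ∂u_i/∂g_i = α_i − g_i = 0, so g_i* = α_i.
NE contributions = (4.9, 4, 3.5); G = 12.4.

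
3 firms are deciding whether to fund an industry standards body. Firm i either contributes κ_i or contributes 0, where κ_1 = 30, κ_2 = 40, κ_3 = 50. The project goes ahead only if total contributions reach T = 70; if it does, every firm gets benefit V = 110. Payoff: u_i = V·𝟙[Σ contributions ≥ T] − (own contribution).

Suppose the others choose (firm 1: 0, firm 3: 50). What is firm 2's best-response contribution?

Others' total = 50. Contributing 40 brings total to 90 ≥ 70: gain V − κ_2 = 70.
Best response: 40.

40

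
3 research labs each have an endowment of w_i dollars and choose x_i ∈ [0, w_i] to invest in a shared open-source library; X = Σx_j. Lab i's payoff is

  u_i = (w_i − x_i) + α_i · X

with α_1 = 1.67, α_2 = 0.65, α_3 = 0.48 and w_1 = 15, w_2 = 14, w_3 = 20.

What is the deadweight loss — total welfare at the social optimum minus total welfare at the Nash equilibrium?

∂u_i/∂x_i = α_i − 1, so lab i contributes w_i if α_i > 1, else 0.
α_i > 1 for i ∈ {1}; NE contributions (15, 0, 0), X = 15.
W^NE = Σw_i − X^NE + (Σα_i)·X^NE = 49 + 1.8·15 = 76.
Planner: ∂(Σu_j)/∂x_i = Σα_j − 1 = 1.8 > 0, so everyone contributes w_i; X^SO = 49, W^SO = 49 + 1.8·49 = 137.2.
Deadweight loss = 61.2.

61.2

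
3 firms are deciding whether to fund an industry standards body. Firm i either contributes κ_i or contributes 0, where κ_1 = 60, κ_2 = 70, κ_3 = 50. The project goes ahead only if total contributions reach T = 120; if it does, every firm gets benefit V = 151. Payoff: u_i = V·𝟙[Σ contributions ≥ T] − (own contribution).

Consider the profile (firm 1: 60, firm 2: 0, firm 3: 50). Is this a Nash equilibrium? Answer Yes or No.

Total = 110 < 120: not provided.
Firm 1 (pledges 60, payoff -60): dropping to 0 → total 50, payoff 0. Profitable deviation.

No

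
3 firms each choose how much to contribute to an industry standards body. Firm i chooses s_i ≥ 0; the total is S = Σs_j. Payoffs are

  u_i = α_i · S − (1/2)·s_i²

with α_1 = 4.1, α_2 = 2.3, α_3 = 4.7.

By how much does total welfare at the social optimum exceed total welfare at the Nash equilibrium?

Firm i's FOC: ∂u_i/∂s_i = α_i − s_i = 0, so s_i* = α_i.
NE contributions = (4.1, 2.3, 4.7); S = 11.1.
W^NE = (Σα)·S − ½Σα_i² = 11.1² − ½·44.19 = 101.115.
Planner sets s_i = Σα_j = 11.1 for every i, so S^SO = 3·11.1 = 33.3.
W^SO = (Σα)·S^SO − ½·3·(Σα)² = (3/2)·11.1² = 184.815.
Deadweight loss = W^SO − W^NE = 83.7.

83.7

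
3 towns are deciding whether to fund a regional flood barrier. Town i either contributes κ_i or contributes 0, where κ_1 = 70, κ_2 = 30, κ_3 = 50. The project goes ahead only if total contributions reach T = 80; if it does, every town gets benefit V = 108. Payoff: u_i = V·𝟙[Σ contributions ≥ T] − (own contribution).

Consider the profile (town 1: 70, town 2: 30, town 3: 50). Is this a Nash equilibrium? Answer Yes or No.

Total = 150 ≥ 80: provided.
Town 1 (pledges 70, payoff 38): dropping to 0 → total 80, payoff 108. Profitable deviation.

No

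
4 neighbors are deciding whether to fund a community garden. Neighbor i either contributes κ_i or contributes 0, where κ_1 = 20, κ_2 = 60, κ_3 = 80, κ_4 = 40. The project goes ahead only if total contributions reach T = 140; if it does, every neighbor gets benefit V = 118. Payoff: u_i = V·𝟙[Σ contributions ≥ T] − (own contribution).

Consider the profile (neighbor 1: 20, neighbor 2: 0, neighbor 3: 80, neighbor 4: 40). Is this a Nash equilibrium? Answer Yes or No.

Yes

Total = 140 ≥ 140: provided.
Neighbor 1 (pledges 20, payoff 98): dropping to 0 → total 120, payoff 0. No gain.
Neighbor 2 (pledges 0, payoff 118): pledging 60 → total 200, payoff 58. No gain.
Neighbor 3 (pledges 80, payoff 38): dropping to 0 → total 60, payoff 0. No gain.
Neighbor 4 (pledges 40, payoff 78): dropping to 0 → total 100, payoff 0. No gain.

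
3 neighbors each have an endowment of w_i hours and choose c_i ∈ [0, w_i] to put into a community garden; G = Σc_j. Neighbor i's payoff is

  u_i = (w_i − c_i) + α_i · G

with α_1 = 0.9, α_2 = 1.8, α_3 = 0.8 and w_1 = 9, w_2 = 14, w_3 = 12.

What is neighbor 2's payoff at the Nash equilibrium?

∂u_i/∂c_i = α_i − 1, so neighbor i contributes w_i if α_i > 1, else 0.
α_i > 1 for i ∈ {2}; NE contributions (0, 14, 0), G = 14.
u_2 = (14 − 14) + 1.8·14 = 25.2.

25.2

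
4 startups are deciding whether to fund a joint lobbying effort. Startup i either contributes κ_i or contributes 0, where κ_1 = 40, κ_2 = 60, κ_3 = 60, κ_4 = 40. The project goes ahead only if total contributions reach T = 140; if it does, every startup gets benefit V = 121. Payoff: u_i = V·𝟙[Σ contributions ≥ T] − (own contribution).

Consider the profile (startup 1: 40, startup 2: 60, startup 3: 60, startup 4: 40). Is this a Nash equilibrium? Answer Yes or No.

Total = 200 ≥ 140: provided.
Startup 1 (pledges 40, payoff 81): dropping to 0 → total 160, payoff 121. Profitable deviation.

No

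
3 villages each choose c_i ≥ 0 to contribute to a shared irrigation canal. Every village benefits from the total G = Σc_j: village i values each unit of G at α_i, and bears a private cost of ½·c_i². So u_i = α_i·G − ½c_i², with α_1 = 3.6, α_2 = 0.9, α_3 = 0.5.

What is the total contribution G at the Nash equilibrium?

5

Village i's FOC: ∂u_i/∂c_i = α_i − c_i = 0, so c_i* = α_i.
NE contributions = (3.6, 0.9, 0.5); G = 5.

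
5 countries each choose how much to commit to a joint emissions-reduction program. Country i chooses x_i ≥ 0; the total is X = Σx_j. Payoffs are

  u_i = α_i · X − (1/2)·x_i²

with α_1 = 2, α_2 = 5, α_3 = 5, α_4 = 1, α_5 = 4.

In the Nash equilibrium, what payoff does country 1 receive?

Country i's FOC: ∂u_i/∂x_i = α_i − x_i = 0, so x_i* = α_i.
NE contributions = (2, 5, 5, 1, 4); X = 17.
u_1 = α_1·X − ½·(x_1)² = 2·17 − ½·2² = 32.

32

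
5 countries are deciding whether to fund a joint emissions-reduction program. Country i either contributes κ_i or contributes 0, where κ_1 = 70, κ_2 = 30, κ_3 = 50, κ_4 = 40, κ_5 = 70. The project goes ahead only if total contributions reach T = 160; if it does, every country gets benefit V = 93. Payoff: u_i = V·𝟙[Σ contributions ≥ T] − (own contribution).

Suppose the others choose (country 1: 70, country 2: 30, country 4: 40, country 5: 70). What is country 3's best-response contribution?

0

Others' total = 210 ≥ 160; contributing adds cost 50 for no extra benefit.
Best response: 0.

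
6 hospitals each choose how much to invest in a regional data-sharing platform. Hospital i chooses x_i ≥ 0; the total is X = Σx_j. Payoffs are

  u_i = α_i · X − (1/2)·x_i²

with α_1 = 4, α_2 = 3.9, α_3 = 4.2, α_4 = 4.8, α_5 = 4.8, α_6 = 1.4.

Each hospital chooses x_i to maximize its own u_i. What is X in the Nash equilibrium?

Hospital i's FOC: ∂u_i/∂x_i = α_i − x_i = 0, so x_i* = α_i.
NE contributions = (4, 3.9, 4.2, 4.8, 4.8, 1.4); X = 23.1.

23.1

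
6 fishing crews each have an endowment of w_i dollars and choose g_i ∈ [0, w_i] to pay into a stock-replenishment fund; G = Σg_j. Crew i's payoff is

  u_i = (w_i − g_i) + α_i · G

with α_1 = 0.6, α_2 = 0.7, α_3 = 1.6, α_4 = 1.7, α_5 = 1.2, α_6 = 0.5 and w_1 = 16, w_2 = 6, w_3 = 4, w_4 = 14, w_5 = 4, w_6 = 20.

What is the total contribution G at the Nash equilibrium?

22

∂u_i/∂g_i = α_i − 1, so crew i contributes w_i if α_i > 1, else 0.
α_i > 1 for i ∈ {3, 4, 5}; NE contributions (0, 0, 4, 14, 4, 0), G = 22.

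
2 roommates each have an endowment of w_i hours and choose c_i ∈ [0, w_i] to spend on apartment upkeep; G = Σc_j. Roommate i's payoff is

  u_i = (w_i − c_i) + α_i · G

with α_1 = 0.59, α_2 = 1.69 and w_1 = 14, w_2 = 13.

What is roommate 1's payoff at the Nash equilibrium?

∂u_i/∂c_i = α_i − 1, so roommate i contributes w_i if α_i > 1, else 0.
α_i > 1 for i ∈ {2}; NE contributions (0, 13), G = 13.
u_1 = (14 − 0) + 0.59·13 = 21.67.

21.67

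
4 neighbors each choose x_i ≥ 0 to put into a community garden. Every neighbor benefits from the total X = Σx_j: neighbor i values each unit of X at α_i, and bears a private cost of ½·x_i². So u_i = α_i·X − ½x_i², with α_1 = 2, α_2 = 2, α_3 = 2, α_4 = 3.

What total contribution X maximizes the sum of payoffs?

36

Planner FOC: ∂(Σu_j)/∂x_i = (Σα_j) − x_i = 0, so x_i^SO = Σα_j = 9 for every i; X^SO = 36.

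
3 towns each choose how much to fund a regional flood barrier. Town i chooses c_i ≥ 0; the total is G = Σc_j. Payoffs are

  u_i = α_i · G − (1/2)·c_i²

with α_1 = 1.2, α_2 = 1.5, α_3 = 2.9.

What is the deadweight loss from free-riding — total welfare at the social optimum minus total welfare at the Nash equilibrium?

21.73

Town i's FOC: ∂u_i/∂c_i = α_i − c_i = 0, so c_i* = α_i.
NE contributions = (1.2, 1.5, 2.9); G = 5.6.
W^NE = (Σα)·G − ½Σα_i² = 5.6² − ½·12.1 = 25.31.
Planner sets c_i = Σα_j = 5.6 for every i, so G^SO = 3·5.6 = 16.8.
W^SO = (Σα)·G^SO − ½·3·(Σα)² = (3/2)·5.6² = 47.04.
Deadweight loss = W^SO − W^NE = 21.73.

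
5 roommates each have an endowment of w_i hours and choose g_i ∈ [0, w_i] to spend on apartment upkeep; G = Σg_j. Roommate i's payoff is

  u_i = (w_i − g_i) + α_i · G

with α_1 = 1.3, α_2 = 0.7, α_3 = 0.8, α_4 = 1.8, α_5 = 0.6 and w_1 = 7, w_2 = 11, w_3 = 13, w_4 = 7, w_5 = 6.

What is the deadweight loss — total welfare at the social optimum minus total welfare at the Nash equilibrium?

∂u_i/∂g_i = α_i − 1, so roommate i contributes w_i if α_i > 1, else 0.
α_i > 1 for i ∈ {1, 4}; NE contributions (7, 0, 0, 7, 0), G = 14.
W^NE = Σw_i − G^NE + (Σα_i)·G^NE = 44 + 4.2·14 = 102.8.
Planner: ∂(Σu_j)/∂g_i = Σα_j − 1 = 4.2 > 0, so everyone contributes w_i; G^SO = 44, W^SO = 44 + 4.2·44 = 228.8.
Deadweight loss = 126.

126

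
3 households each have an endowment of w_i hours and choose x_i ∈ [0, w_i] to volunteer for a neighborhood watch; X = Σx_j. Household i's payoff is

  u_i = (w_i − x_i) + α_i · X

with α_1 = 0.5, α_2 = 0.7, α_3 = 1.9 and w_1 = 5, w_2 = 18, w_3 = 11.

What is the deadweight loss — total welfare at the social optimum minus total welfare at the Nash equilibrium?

∂u_i/∂x_i = α_i − 1, so household i contributes w_i if α_i > 1, else 0.
α_i > 1 for i ∈ {3}; NE contributions (0, 0, 11), X = 11.
W^NE = Σw_i − X^NE + (Σα_i)·X^NE = 34 + 2.1·11 = 57.1.
Planner: ∂(Σu_j)/∂x_i = Σα_j − 1 = 2.1 > 0, so everyone contributes w_i; X^SO = 34, W^SO = 34 + 2.1·34 = 105.4.
Deadweight loss = 48.3.

48.3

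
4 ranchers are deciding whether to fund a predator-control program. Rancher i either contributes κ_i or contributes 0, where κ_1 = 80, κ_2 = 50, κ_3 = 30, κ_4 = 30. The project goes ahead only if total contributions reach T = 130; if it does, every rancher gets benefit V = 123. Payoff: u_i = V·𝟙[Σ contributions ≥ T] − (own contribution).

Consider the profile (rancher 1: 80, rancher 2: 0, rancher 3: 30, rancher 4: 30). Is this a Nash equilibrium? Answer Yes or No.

Total = 140 ≥ 130: provided.
Rancher 1 (pledges 80, payoff 43): dropping to 0 → total 60, payoff 0. No gain.
Rancher 2 (pledges 0, payoff 123): pledging 50 → total 190, payoff 73. No gain.
Rancher 3 (pledges 30, payoff 93): dropping to 0 → total 110, payoff 0. No gain.
Rancher 4 (pledges 30, payoff 93): dropping to 0 → total 110, payoff 0. No gain.

Yes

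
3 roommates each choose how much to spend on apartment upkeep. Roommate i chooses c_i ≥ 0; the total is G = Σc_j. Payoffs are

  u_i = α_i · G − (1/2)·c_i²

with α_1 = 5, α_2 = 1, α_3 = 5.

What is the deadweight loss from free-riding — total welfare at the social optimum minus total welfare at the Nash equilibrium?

Roommate i's FOC: ∂u_i/∂c_i = α_i − c_i = 0, so c_i* = α_i.
NE contributions = (5, 1, 5); G = 11.
W^NE = (Σα)·G − ½Σα_i² = 11² − ½·51 = 95.5.
Planner sets c_i = Σα_j = 11 for every i, so G^SO = 3·11 = 33.
W^SO = (Σα)·G^SO − ½·3·(Σα)² = (3/2)·11² = 181.5.
Deadweight loss = W^SO − W^NE = 86.

86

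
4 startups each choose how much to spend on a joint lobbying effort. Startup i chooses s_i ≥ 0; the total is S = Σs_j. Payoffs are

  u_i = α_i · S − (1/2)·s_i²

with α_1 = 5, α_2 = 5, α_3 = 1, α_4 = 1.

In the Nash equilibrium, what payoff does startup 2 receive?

47.5

Startup i's FOC: ∂u_i/∂s_i = α_i − s_i = 0, so s_i* = α_i.
NE contributions = (5, 5, 1, 1); S = 12.
u_2 = α_2·S − ½·(s_2)² = 5·12 − ½·5² = 47.5.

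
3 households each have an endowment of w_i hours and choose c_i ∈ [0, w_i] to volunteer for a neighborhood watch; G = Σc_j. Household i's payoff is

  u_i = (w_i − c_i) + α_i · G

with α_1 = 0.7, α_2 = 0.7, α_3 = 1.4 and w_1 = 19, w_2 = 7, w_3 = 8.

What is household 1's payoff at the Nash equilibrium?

∂u_i/∂c_i = α_i − 1, so household i contributes w_i if α_i > 1, else 0.
α_i > 1 for i ∈ {3}; NE contributions (0, 0, 8), G = 8.
u_1 = (19 − 0) + 0.7·8 = 24.6.

24.6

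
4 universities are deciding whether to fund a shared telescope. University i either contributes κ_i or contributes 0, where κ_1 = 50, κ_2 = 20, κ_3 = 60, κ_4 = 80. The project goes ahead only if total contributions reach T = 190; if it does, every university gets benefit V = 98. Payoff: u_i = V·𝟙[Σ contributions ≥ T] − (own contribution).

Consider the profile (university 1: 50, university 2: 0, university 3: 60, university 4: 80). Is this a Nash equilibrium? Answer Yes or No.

Total = 190 ≥ 190: provided.
University 1 (pledges 50, payoff 48): dropping to 0 → total 140, payoff 0. No gain.
University 2 (pledges 0, payoff 98): pledging 20 → total 210, payoff 78. No gain.
University 3 (pledges 60, payoff 38): dropping to 0 → total 130, payoff 0. No gain.
University 4 (pledges 80, payoff 18): dropping to 0 → total 110, payoff 0. No gain.

Yes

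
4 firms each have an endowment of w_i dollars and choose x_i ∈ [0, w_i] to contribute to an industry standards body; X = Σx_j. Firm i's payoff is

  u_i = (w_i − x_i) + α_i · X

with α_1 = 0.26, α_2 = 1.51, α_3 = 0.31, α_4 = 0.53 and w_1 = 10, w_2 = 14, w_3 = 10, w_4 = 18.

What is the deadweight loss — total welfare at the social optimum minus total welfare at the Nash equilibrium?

∂u_i/∂x_i = α_i − 1, so firm i contributes w_i if α_i > 1, else 0.
α_i > 1 for i ∈ {2}; NE contributions (0, 14, 0, 0), X = 14.
W^NE = Σw_i − X^NE + (Σα_i)·X^NE = 52 + 1.61·14 = 74.54.
Planner: ∂(Σu_j)/∂x_i = Σα_j − 1 = 1.61 > 0, so everyone contributes w_i; X^SO = 52, W^SO = 52 + 1.61·52 = 135.72.
Deadweight loss = 61.18.

61.18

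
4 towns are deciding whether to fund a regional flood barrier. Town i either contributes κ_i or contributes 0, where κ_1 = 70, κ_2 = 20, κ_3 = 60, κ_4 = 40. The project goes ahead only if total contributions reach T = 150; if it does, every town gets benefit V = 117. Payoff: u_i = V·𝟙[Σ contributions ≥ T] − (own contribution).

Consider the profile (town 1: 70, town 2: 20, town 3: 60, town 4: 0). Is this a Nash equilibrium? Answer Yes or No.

Yes

Total = 150 ≥ 150: provided.
Town 1 (pledges 70, payoff 47): dropping to 0 → total 80, payoff 0. No gain.
Town 2 (pledges 20, payoff 97): dropping to 0 → total 130, payoff 0. No gain.
Town 3 (pledges 60, payoff 57): dropping to 0 → total 90, payoff 0. No gain.
Town 4 (pledges 0, payoff 117): pledging 40 → total 190, payoff 77. No gain.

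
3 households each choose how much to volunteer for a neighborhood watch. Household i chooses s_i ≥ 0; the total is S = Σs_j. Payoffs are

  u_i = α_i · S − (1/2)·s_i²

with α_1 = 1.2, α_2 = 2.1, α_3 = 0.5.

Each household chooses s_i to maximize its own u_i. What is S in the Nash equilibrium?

Household i's FOC: ∂u_i/∂s_i = α_i − s_i = 0, so s_i* = α_i.
NE contributions = (1.2, 2.1, 0.5); S = 3.8.

3.8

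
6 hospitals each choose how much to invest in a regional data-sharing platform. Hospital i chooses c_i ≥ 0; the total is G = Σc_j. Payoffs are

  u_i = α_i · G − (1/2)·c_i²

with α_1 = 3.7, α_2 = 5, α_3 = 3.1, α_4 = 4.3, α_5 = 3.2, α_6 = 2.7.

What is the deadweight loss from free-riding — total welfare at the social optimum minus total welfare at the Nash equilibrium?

1010.16

Hospital i's FOC: ∂u_i/∂c_i = α_i − c_i = 0, so c_i* = α_i.
NE contributions = (3.7, 5, 3.1, 4.3, 3.2, 2.7); G = 22.
W^NE = (Σα)·G − ½Σα_i² = 22² − ½·84.32 = 441.84.
Planner sets c_i = Σα_j = 22 for every i, so G^SO = 6·22 = 132.
W^SO = (Σα)·G^SO − ½·6·(Σα)² = (6/2)·22² = 1452.
Deadweight loss = W^SO − W^NE = 1010.16.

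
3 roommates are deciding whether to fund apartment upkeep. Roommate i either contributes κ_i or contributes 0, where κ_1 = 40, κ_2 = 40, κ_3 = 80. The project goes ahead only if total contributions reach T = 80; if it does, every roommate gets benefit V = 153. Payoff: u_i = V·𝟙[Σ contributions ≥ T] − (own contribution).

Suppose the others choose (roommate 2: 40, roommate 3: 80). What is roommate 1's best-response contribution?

Others' total = 120 ≥ 80; contributing adds cost 40 for no extra benefit.
Best response: 0.

0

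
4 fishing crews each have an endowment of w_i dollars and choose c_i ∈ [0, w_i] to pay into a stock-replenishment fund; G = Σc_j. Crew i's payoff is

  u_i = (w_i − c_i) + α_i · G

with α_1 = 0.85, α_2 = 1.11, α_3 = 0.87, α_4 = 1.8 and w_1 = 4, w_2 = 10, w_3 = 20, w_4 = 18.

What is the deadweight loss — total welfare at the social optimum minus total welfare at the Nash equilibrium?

∂u_i/∂c_i = α_i − 1, so crew i contributes w_i if α_i > 1, else 0.
α_i > 1 for i ∈ {2, 4}; NE contributions (0, 10, 0, 18), G = 28.
W^NE = Σw_i − G^NE + (Σα_i)·G^NE = 52 + 3.63·28 = 153.64.
Planner: ∂(Σu_j)/∂c_i = Σα_j − 1 = 3.63 > 0, so everyone contributes w_i; G^SO = 52, W^SO = 52 + 3.63·52 = 240.76.
Deadweight loss = 87.12.

87.12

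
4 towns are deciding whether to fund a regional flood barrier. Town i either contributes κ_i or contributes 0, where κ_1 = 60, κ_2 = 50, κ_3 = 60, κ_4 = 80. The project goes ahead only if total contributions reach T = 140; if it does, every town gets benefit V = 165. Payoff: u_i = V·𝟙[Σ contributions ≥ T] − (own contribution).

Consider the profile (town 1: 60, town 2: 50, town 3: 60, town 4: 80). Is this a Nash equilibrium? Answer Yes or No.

No

Total = 250 ≥ 140: provided.
Town 1 (pledges 60, payoff 105): dropping to 0 → total 190, payoff 165. Profitable deviation.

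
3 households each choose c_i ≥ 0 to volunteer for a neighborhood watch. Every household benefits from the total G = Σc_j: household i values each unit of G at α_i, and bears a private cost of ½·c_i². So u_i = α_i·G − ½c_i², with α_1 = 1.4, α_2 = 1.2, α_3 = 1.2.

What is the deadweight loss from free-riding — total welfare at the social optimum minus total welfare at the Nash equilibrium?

Household i's FOC: ∂u_i/∂c_i = α_i − c_i = 0, so c_i* = α_i.
NE contributions = (1.4, 1.2, 1.2); G = 3.8.
W^NE = (Σα)·G − ½Σα_i² = 3.8² − ½·4.84 = 12.02.
Planner sets c_i = Σα_j = 3.8 for every i, so G^SO = 3·3.8 = 11.4.
W^SO = (Σα)·G^SO − ½·3·(Σα)² = (3/2)·3.8² = 21.66.
Deadweight loss = W^SO − W^NE = 9.64.

9.64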